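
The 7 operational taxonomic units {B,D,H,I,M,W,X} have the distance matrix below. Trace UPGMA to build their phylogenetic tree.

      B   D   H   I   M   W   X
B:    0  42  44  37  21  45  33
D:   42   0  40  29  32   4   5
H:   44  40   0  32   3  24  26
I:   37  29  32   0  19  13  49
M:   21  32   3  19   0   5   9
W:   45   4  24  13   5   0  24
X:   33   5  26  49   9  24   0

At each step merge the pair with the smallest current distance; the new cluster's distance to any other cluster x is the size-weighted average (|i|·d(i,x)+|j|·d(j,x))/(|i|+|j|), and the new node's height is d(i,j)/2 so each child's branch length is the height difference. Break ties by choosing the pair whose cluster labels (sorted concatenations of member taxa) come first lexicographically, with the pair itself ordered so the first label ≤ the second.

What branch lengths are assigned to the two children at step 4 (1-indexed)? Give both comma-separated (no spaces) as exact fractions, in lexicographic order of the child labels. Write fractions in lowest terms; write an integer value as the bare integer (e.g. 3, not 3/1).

iteration 1: select H,M (d=3); attach at lengths (3/2, 3/2); label the merged cluster HM
  updated: d(B,HM)=65/2, d(D,HM)=36, d(HM,I)=51/2, d(HM,W)=29/2, d(HM,X)=35/2
iteration 2: select D,W (d=4); attach at lengths (2, 2); label the merged cluster DW
  updated: d(B,DW)=87/2, d(DW,HM)=101/4, d(DW,I)=21, d(DW,X)=29/2
iteration 3: select DW,X (d=29/2); attach at lengths (21/4, 29/4); label the merged cluster DWX
  updated: d(B,DWX)=40, d(DWX,HM)=68/3, d(DWX,I)=91/3
iteration 4: select DWX,HM (d=68/3); attach at lengths (49/12, 59/6); label the merged cluster DHMWX
  updated: d(B,DHMWX)=37, d(DHMWX,I)=142/5
iteration 5: select DHMWX,I (d=142/5); attach at lengths (43/15, 71/5); label the merged cluster DHIMWX
  updated: d(B,DHIMWX)=37
iteration 6: select B,DHIMWX (d=37); attach at lengths (37/2, 43/10); label the merged cluster BDHIMWX
final tree: (B:37/2,((((D:2,W:2):21/4,X:29/4):49/12,(H:3/2,M:3/2):59/6):43/15,I:71/5):43/10)
total length: 4397/60

49/12,59/6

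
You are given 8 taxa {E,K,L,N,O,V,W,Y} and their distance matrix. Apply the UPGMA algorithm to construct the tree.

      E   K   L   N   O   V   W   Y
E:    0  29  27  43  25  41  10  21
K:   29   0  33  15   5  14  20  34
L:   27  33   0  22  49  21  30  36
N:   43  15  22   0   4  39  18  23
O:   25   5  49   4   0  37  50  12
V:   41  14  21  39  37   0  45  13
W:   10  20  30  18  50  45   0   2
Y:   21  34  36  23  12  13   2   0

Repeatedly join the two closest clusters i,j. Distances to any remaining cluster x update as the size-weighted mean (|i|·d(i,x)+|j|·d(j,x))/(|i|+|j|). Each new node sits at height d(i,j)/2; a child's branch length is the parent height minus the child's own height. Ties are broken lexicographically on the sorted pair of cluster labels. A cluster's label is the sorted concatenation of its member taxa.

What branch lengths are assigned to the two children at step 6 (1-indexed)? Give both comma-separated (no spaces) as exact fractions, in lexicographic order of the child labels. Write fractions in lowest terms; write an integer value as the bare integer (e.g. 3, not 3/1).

iteration 1: select W,Y (d=2); attach at lengths (1, 1); label the merged cluster WY
  updated: d(E,WY)=31/2, d(K,WY)=27, d(L,WY)=33, d(N,WY)=41/2, d(O,WY)=31, d(V,WY)=29
iteration 2: select N,O (d=4); attach at lengths (2, 2); label the merged cluster NO
  updated: d(E,NO)=34, d(K,NO)=10, d(L,NO)=71/2, d(NO,V)=38, d(NO,WY)=103/4
iteration 3: select K,NO (d=10); attach at lengths (5, 3); label the merged cluster KNO
  updated: d(E,KNO)=97/3, d(KNO,L)=104/3, d(KNO,V)=30, d(KNO,WY)=157/6
iteration 4: select E,WY (d=31/2); attach at lengths (31/4, 27/4); label the merged cluster EWY
  updated: d(EWY,KNO)=254/9, d(EWY,L)=31, d(EWY,V)=33
iteration 5: select L,V (d=21); attach at lengths (21/2, 21/2); label the merged cluster LV
  updated: d(EWY,LV)=32, d(KNO,LV)=97/3
iteration 6: select EWY,KNO (d=254/9); attach at lengths (229/36, 82/9); label the merged cluster EKNOWY
  updated: d(EKNOWY,LV)=193/6
iteration 7: select EKNOWY,LV (d=193/6); attach at lengths (71/36, 67/12); label the merged cluster EKLNOVWY
final tree: (((E:31/4,(W:1,Y:1):27/4):229/36,(K:5,(N:2,O:2):3):82/9):71/36,(L:21/2,V:21/2):67/12)
total length: 2611/36

229/36,82/9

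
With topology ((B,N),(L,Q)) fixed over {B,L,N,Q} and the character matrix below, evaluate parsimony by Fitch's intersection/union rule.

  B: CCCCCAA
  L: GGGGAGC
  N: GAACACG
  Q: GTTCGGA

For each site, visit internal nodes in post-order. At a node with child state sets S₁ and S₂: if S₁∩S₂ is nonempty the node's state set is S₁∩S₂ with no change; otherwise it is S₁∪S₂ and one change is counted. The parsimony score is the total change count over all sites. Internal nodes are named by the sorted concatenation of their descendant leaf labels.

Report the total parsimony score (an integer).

site 0, node BN: B={C} ∪ N={G} → {C,G} (+1)
site 0, node LQ: L={G} ∩ Q={G} → {G} (+0)
site 0, node BLNQ: BN={C,G} ∩ LQ={G} → {G} (+0)
site 1, node BN: B={C} ∪ N={A} → {A,C} (+1)
site 1, node LQ: L={G} ∪ Q={T} → {G,T} (+1)
site 1, node BLNQ: BN={A,C} ∪ LQ={G,T} → {A,C,G,T} (+1)
site 2, node BN: B={C} ∪ N={A} → {A,C} (+1)
site 2, node LQ: L={G} ∪ Q={T} → {G,T} (+1)
site 2, node BLNQ: BN={A,C} ∪ LQ={G,T} → {A,C,G,T} (+1)
site 3, node BN: B={C} ∩ N={C} → {C} (+0)
site 3, node LQ: L={G} ∪ Q={C} → {C,G} (+1)
site 3, node BLNQ: BN={C} ∩ LQ={C,G} → {C} (+0)
site 4, node BN: B={C} ∪ N={A} → {A,C} (+1)
site 4, node LQ: L={A} ∪ Q={G} → {A,G} (+1)
site 4, node BLNQ: BN={A,C} ∩ LQ={A,G} → {A} (+0)
site 5, node BN: B={A} ∪ N={C} → {A,C} (+1)
site 5, node LQ: L={G} ∩ Q={G} → {G} (+0)
site 5, node BLNQ: BN={A,C} ∪ LQ={G} → {A,C,G} (+1)
site 6, node BN: B={A} ∪ N={G} → {A,G} (+1)
site 6, node LQ: L={C} ∪ Q={A} → {A,C} (+1)
site 6, node BLNQ: BN={A,G} ∩ LQ={A,C} → {A} (+0)
per-site changes: [1, 3, 3, 1, 2, 2, 2]; total = 14

14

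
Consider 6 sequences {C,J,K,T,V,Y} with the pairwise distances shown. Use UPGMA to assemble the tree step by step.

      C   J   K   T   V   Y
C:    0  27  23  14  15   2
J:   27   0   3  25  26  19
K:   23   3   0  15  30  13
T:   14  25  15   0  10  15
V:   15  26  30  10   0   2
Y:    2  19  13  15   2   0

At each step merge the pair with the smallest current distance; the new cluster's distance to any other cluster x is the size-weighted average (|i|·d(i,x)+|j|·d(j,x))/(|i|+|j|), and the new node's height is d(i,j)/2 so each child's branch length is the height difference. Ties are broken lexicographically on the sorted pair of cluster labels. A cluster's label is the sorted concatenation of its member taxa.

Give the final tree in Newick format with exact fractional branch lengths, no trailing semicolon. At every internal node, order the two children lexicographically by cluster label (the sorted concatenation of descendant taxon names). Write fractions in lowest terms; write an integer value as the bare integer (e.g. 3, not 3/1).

1. join C+Y (d=2) ⇒ CY; edges |C|=1, |Y|=1
  updated: d(CY,J)=23, d(CY,K)=18, d(CY,T)=29/2, d(CY,V)=17/2
2. join J+K (d=3) ⇒ JK; edges |J|=3/2, |K|=3/2
  updated: d(CY,JK)=41/2, d(JK,T)=20, d(JK,V)=28
3. join CY+V (d=17/2) ⇒ CVY; edges |CY|=13/4, |V|=17/4
  updated: d(CVY,JK)=23, d(CVY,T)=13
4. join CVY+T (d=13) ⇒ CTVY; edges |CVY|=9/4, |T|=13/2
  updated: d(CTVY,JK)=89/4
5. join CTVY+JK (d=89/4) ⇒ CJKTVY; edges |CTVY|=37/8, |JK|=77/8
final tree: ((((C:1,Y:1):13/4,V:17/4):9/4,T:13/2):37/8,(J:3/2,K:3/2):77/8)
total length: 71/2

((((C:1,Y:1):13/4,V:17/4):9/4,T:13/2):37/8,(J:3/2,K:3/2):77/8)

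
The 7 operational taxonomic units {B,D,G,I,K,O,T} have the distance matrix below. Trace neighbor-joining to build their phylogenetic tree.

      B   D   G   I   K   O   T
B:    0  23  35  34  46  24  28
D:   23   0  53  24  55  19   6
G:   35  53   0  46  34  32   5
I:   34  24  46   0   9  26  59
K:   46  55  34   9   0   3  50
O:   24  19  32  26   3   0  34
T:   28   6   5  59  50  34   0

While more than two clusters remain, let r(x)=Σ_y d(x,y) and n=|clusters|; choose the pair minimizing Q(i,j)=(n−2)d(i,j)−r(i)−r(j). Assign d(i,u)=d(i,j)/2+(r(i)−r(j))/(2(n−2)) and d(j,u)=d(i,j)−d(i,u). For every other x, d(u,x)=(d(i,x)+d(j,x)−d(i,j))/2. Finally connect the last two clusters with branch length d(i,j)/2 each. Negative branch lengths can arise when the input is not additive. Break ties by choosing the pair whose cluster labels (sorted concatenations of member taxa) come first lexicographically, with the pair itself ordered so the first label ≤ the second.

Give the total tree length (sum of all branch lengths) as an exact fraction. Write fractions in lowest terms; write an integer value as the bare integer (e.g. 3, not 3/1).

2425/32

step 1: merge (G,T) at d=5, Q=-362; branch lengths G→24/5, T→1/5; new cluster GT
  updated: d(B,GT)=29, d(D,GT)=27, d(GT,I)=50, d(GT,K)=79/2, d(GT,O)=61/2
step 2: merge (I,K) at d=9, Q=-519/2; branch lengths I→53/16, K→91/16; new cluster IK
  updated: d(B,IK)=71/2, d(D,IK)=35, d(GT,IK)=161/4, d(IK,O)=10
step 3: merge (IK,O) at d=10, Q=-697/4; branch lengths IK→269/24, O→-29/24; new cluster IKO
  updated: d(B,IKO)=99/4, d(D,IKO)=22, d(GT,IKO)=243/8
step 4: merge (B,GT) at d=29, Q=-841/8; branch lengths B→387/32, GT→541/32; new cluster BGT
  updated: d(BGT,D)=21/2, d(BGT,IKO)=209/16
step 5: merge (BGT,D) at d=21/2, Q=-729/16; branch lengths BGT→25/32, D→311/32; new cluster BDGT
  updated: d(BDGT,IKO)=393/32
step 6: merge (BDGT,IKO) at d=393/32; branch lengths BDGT→393/64, IKO→393/64; new cluster BDGIKOT
final tree: (((B:387/32,(G:24/5,T:1/5):541/32):25/32,D:311/32):393/64,((I:53/16,K:91/16):269/24,O:-29/24):393/64)
total length: 2425/32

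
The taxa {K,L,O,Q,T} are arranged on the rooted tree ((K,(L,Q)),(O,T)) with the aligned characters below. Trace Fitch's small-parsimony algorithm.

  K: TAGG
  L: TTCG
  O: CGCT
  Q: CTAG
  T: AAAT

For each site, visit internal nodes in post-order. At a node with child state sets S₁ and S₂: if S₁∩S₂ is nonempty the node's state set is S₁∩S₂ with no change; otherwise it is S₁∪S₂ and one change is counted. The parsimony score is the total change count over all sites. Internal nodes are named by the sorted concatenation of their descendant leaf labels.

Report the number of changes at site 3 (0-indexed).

LQ@0: {T} ∪ {C} = {C,T} (union, +1)
KLQ@0: {T} ∩ {C,T} = {T} (intersection, +0)
OT@0: {C} ∪ {A} = {A,C} (union, +1)
KLOQT@0: {T} ∪ {A,C} = {A,C,T} (union, +1)
LQ@1: {T} ∩ {T} = {T} (intersection, +0)
KLQ@1: {A} ∪ {T} = {A,T} (union, +1)
OT@1: {G} ∪ {A} = {A,G} (union, +1)
KLOQT@1: {A,T} ∩ {A,G} = {A} (intersection, +0)
LQ@2: {C} ∪ {A} = {A,C} (union, +1)
KLQ@2: {G} ∪ {A,C} = {A,C,G} (union, +1)
OT@2: {C} ∪ {A} = {A,C} (union, +1)
KLOQT@2: {A,C,G} ∩ {A,C} = {A,C} (intersection, +0)
LQ@3: {G} ∩ {G} = {G} (intersection, +0)
KLQ@3: {G} ∩ {G} = {G} (intersection, +0)
OT@3: {T} ∩ {T} = {T} (intersection, +0)
KLOQT@3: {G} ∪ {T} = {G,T} (union, +1)
per-site changes: [3, 2, 3, 1]; total = 9

1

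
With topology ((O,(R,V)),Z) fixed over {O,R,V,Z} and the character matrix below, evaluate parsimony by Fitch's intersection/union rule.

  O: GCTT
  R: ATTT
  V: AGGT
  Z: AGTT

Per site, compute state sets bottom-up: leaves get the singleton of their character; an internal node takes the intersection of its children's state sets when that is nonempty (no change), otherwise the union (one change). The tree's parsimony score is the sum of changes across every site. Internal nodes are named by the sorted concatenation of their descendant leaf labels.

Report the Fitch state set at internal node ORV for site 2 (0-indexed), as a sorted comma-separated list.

site 0, node RV: R={A} ∩ V={A} → {A} (+0)
site 0, node ORV: O={G} ∪ RV={A} → {A,G} (+1)
site 0, node ORVZ: ORV={A,G} ∩ Z={A} → {A} (+0)
site 1, node RV: R={T} ∪ V={G} → {G,T} (+1)
site 1, node ORV: O={C} ∪ RV={G,T} → {C,G,T} (+1)
site 1, node ORVZ: ORV={C,G,T} ∩ Z={G} → {G} (+0)
site 2, node RV: R={T} ∪ V={G} → {G,T} (+1)
site 2, node ORV: O={T} ∩ RV={G,T} → {T} (+0)
site 2, node ORVZ: ORV={T} ∩ Z={T} → {T} (+0)
site 3, node RV: R={T} ∩ V={T} → {T} (+0)
site 3, node ORV: O={T} ∩ RV={T} → {T} (+0)
site 3, node ORVZ: ORV={T} ∩ Z={T} → {T} (+0)
per-site changes: [1, 2, 1, 0]; total = 4

T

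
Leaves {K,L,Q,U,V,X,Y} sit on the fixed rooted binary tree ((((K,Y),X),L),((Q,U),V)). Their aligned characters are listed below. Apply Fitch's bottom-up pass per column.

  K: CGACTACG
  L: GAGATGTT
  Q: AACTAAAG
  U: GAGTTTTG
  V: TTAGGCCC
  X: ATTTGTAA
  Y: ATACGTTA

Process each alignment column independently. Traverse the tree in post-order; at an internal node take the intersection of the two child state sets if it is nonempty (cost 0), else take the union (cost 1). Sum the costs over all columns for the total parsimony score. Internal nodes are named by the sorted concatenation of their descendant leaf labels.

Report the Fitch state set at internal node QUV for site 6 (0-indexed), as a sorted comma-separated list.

site 0, node KY: K={C} ∪ Y={A} → {A,C} (+1)
site 0, node KXY: KY={A,C} ∩ X={A} → {A} (+0)
site 0, node KLXY: KXY={A} ∪ L={G} → {A,G} (+1)
site 0, node QU: Q={A} ∪ U={G} → {A,G} (+1)
site 0, node QUV: QU={A,G} ∪ V={T} → {A,G,T} (+1)
site 0, node KLQUVXY: KLXY={A,G} ∩ QUV={A,G,T} → {A,G} (+0)
site 1, node KY: K={G} ∪ Y={T} → {G,T} (+1)
site 1, node KXY: KY={G,T} ∩ X={T} → {T} (+0)
site 1, node KLXY: KXY={T} ∪ L={A} → {A,T} (+1)
site 1, node QU: Q={A} ∩ U={A} → {A} (+0)
site 1, node QUV: QU={A} ∪ V={T} → {A,T} (+1)
site 1, node KLQUVXY: KLXY={A,T} ∩ QUV={A,T} → {A,T} (+0)
site 2, node KY: K={A} ∩ Y={A} → {A} (+0)
site 2, node KXY: KY={A} ∪ X={T} → {A,T} (+1)
site 2, node KLXY: KXY={A,T} ∪ L={G} → {A,G,T} (+1)
site 2, node QU: Q={C} ∪ U={G} → {C,G} (+1)
site 2, node QUV: QU={C,G} ∪ V={A} → {A,C,G} (+1)
site 2, node KLQUVXY: KLXY={A,G,T} ∩ QUV={A,C,G} → {A,G} (+0)
site 3, node KY: K={C} ∩ Y={C} → {C} (+0)
site 3, node KXY: KY={C} ∪ X={T} → {C,T} (+1)
site 3, node KLXY: KXY={C,T} ∪ L={A} → {A,C,T} (+1)
site 3, node QU: Q={T} ∩ U={T} → {T} (+0)
site 3, node QUV: QU={T} ∪ V={G} → {G,T} (+1)
site 3, node KLQUVXY: KLXY={A,C,T} ∩ QUV={G,T} → {T} (+0)
site 4, node KY: K={T} ∪ Y={G} → {G,T} (+1)
site 4, node KXY: KY={G,T} ∩ X={G} → {G} (+0)
site 4, node KLXY: KXY={G} ∪ L={T} → {G,T} (+1)
site 4, node QU: Q={A} ∪ U={T} → {A,T} (+1)
site 4, node QUV: QU={A,T} ∪ V={G} → {A,G,T} (+1)
site 4, node KLQUVXY: KLXY={G,T} ∩ QUV={A,G,T} → {G,T} (+0)
site 5, node KY: K={A} ∪ Y={T} → {A,T} (+1)
site 5, node KXY: KY={A,T} ∩ X={T} → {T} (+0)
site 5, node KLXY: KXY={T} ∪ L={G} → {G,T} (+1)
site 5, node QU: Q={A} ∪ U={T} → {A,T} (+1)
site 5, node QUV: QU={A,T} ∪ V={C} → {A,C,T} (+1)
site 5, node KLQUVXY: KLXY={G,T} ∩ QUV={A,C,T} → {T} (+0)
site 6, node KY: K={C} ∪ Y={T} → {C,T} (+1)
site 6, node KXY: KY={C,T} ∪ X={A} → {A,C,T} (+1)
site 6, node KLXY: KXY={A,C,T} ∩ L={T} → {T} (+0)
site 6, node QU: Q={A} ∪ U={T} → {A,T} (+1)
site 6, node QUV: QU={A,T} ∪ V={C} → {A,C,T} (+1)
site 6, node KLQUVXY: KLXY={T} ∩ QUV={A,C,T} → {T} (+0)
site 7, node KY: K={G} ∪ Y={A} → {A,G} (+1)
site 7, node KXY: KY={A,G} ∩ X={A} → {A} (+0)
site 7, node KLXY: KXY={A} ∪ L={T} → {A,T} (+1)
site 7, node QU: Q={G} ∩ U={G} → {G} (+0)
site 7, node QUV: QU={G} ∪ V={C} → {C,G} (+1)
site 7, node KLQUVXY: KLXY={A,T} ∪ QUV={C,G} → {A,C,G,T} (+1)
per-site changes: [4, 3, 4, 3, 4, 4, 4, 4]; total = 30

A,C,T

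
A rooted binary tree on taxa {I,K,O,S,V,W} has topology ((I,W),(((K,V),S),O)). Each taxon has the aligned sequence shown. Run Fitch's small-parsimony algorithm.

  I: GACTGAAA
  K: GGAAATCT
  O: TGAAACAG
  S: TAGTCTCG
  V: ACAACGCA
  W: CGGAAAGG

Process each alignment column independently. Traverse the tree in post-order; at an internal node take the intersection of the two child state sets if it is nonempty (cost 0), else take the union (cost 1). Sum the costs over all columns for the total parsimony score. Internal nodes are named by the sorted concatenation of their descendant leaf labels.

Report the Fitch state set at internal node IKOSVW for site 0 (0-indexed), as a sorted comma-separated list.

[col 0] IW: children I:{G}, W:{C} ∪→ {C,G}; cost 1
[col 0] KV: children K:{G}, V:{A} ∪→ {A,G}; cost 1
[col 0] KSV: children KV:{A,G}, S:{T} ∪→ {A,G,T}; cost 1
[col 0] KOSV: children KSV:{A,G,T}, O:{T} ∩→ {T}; cost 0
[col 0] IKOSVW: children IW:{C,G}, KOSV:{T} ∪→ {C,G,T}; cost 1
[col 1] IW: children I:{A}, W:{G} ∪→ {A,G}; cost 1
[col 1] KV: children K:{G}, V:{C} ∪→ {C,G}; cost 1
[col 1] KSV: children KV:{C,G}, S:{A} ∪→ {A,C,G}; cost 1
[col 1] KOSV: children KSV:{A,C,G}, O:{G} ∩→ {G}; cost 0
[col 1] IKOSVW: children IW:{A,G}, KOSV:{G} ∩→ {G}; cost 0
[col 2] IW: children I:{C}, W:{G} ∪→ {C,G}; cost 1
[col 2] KV: children K:{A}, V:{A} ∩→ {A}; cost 0
[col 2] KSV: children KV:{A}, S:{G} ∪→ {A,G}; cost 1
[col 2] KOSV: children KSV:{A,G}, O:{A} ∩→ {A}; cost 0
[col 2] IKOSVW: children IW:{C,G}, KOSV:{A} ∪→ {A,C,G}; cost 1
[col 3] IW: children I:{T}, W:{A} ∪→ {A,T}; cost 1
[col 3] KV: children K:{A}, V:{A} ∩→ {A}; cost 0
[col 3] KSV: children KV:{A}, S:{T} ∪→ {A,T}; cost 1
[col 3] KOSV: children KSV:{A,T}, O:{A} ∩→ {A}; cost 0
[col 3] IKOSVW: children IW:{A,T}, KOSV:{A} ∩→ {A}; cost 0
[col 4] IW: children I:{G}, W:{A} ∪→ {A,G}; cost 1
[col 4] KV: children K:{A}, V:{C} ∪→ {A,C}; cost 1
[col 4] KSV: children KV:{A,C}, S:{C} ∩→ {C}; cost 0
[col 4] KOSV: children KSV:{C}, O:{A} ∪→ {A,C}; cost 1
[col 4] IKOSVW: children IW:{A,G}, KOSV:{A,C} ∩→ {A}; cost 0
[col 5] IW: children I:{A}, W:{A} ∩→ {A}; cost 0
[col 5] KV: children K:{T}, V:{G} ∪→ {G,T}; cost 1
[col 5] KSV: children KV:{G,T}, S:{T} ∩→ {T}; cost 0
[col 5] KOSV: children KSV:{T}, O:{C} ∪→ {C,T}; cost 1
[col 5] IKOSVW: children IW:{A}, KOSV:{C,T} ∪→ {A,C,T}; cost 1
[col 6] IW: children I:{A}, W:{G} ∪→ {A,G}; cost 1
[col 6] KV: children K:{C}, V:{C} ∩→ {C}; cost 0
[col 6] KSV: children KV:{C}, S:{C} ∩→ {C}; cost 0
[col 6] KOSV: children KSV:{C}, O:{A} ∪→ {A,C}; cost 1
[col 6] IKOSVW: children IW:{A,G}, KOSV:{A,C} ∩→ {A}; cost 0
[col 7] IW: children I:{A}, W:{G} ∪→ {A,G}; cost 1
[col 7] KV: children K:{T}, V:{A} ∪→ {A,T}; cost 1
[col 7] KSV: children KV:{A,T}, S:{G} ∪→ {A,G,T}; cost 1
[col 7] KOSV: children KSV:{A,G,T}, O:{G} ∩→ {G}; cost 0
[col 7] IKOSVW: children IW:{A,G}, KOSV:{G} ∩→ {G}; cost 0
per-site changes: [4, 3, 3, 2, 3, 3, 2, 3]; total = 23

C,G,T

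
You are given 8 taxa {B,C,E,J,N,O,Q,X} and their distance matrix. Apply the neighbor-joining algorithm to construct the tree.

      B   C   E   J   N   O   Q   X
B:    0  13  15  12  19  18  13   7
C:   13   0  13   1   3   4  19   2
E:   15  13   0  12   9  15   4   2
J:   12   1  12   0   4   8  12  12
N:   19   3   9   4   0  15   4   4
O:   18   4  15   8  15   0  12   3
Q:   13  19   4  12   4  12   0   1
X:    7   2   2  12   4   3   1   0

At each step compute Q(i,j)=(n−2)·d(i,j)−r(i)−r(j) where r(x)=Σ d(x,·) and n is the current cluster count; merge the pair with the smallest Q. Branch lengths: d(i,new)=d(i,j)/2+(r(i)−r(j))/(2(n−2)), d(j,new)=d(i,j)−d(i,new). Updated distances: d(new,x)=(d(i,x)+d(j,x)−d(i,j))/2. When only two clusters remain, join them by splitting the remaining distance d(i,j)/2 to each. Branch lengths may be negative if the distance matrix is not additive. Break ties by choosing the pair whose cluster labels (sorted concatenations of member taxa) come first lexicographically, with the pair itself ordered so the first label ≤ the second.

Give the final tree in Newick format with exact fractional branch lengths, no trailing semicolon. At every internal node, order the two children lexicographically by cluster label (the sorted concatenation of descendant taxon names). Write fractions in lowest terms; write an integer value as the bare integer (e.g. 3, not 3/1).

(((((B:139/16,((E:29/12,Q:19/12):43/20,X:-53/20):17/16):8/3,O:125/24):133/64,C:-73/64):73/64,J:39/64):217/128,N:217/128)

iteration 1: select E,Q (d=4, Q=-111); attach at lengths (29/12, 19/12); label the merged cluster EQ
  updated: d(B,EQ)=12, d(C,EQ)=14, d(EQ,J)=10, d(EQ,N)=9/2, d(EQ,O)=23/2, d(EQ,X)=-1/2
iteration 2: select EQ,X (d=-1/2, Q=-163/2); attach at lengths (43/20, -53/20); label the merged cluster EQX
  updated: d(B,EQX)=39/4, d(C,EQX)=33/4, d(EQX,J)=45/4, d(EQX,N)=9/2, d(EQX,O)=15/2
iteration 3: select B,EQX (d=39/4, Q=-74); attach at lengths (139/16, 17/16); label the merged cluster BEQX
  updated: d(BEQX,C)=23/4, d(BEQX,J)=27/4, d(BEQX,N)=55/8, d(BEQX,O)=63/8
iteration 4: select BEQX,O (d=63/8, Q=-77/2); attach at lengths (8/3, 125/24); label the merged cluster BEOQX
  updated: d(BEOQX,C)=15/16, d(BEOQX,J)=55/16, d(BEOQX,N)=7
iteration 5: select BEOQX,C (d=15/16, Q=-231/16); attach at lengths (133/64, -73/64); label the merged cluster BCEOQX
  updated: d(BCEOQX,J)=7/4, d(BCEOQX,N)=145/32
iteration 6: select BCEOQX,J (d=7/4, Q=-329/32); attach at lengths (73/64, 39/64); label the merged cluster BCEJOQX
  updated: d(BCEJOQX,N)=217/64
iteration 7: select BCEJOQX,N (d=217/64); attach at lengths (217/128, 217/128); label the merged cluster BCEJNOQX
final tree: (((((B:139/16,((E:29/12,Q:19/12):43/20,X:-53/20):17/16):8/3,O:125/24):133/64,C:-73/64):73/64,J:39/64):217/128,N:217/128)
total length: 1741/64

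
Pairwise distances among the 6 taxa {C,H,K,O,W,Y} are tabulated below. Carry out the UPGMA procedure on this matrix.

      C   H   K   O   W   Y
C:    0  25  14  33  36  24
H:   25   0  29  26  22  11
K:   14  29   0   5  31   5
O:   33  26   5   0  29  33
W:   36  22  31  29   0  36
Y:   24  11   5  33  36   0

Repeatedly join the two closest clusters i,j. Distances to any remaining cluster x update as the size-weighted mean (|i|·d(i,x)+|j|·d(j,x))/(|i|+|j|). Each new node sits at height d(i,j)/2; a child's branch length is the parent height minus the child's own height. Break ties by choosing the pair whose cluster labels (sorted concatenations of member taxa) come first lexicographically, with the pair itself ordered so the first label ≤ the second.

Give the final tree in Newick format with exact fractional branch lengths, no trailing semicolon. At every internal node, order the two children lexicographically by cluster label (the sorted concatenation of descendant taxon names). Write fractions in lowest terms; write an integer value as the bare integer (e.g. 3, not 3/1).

iteration 1: select K,O (d=5); attach at lengths (5/2, 5/2); label the merged cluster KO
  updated: d(C,KO)=47/2, d(H,KO)=55/2, d(KO,W)=30, d(KO,Y)=19
iteration 2: select H,Y (d=11); attach at lengths (11/2, 11/2); label the merged cluster HY
  updated: d(C,HY)=49/2, d(HY,KO)=93/4, d(HY,W)=29
iteration 3: select HY,KO (d=93/4); attach at lengths (49/8, 73/8); label the merged cluster HKOY
  updated: d(C,HKOY)=24, d(HKOY,W)=59/2
iteration 4: select C,HKOY (d=24); attach at lengths (12, 3/8); label the merged cluster CHKOY
  updated: d(CHKOY,W)=154/5
iteration 5: select CHKOY,W (d=154/5); attach at lengths (17/5, 77/5); label the merged cluster CHKOWY
final tree: ((C:12,((H:11/2,Y:11/2):49/8,(K:5/2,O:5/2):73/8):3/8):17/5,W:77/5)
total length: 2497/40

((C:12,((H:11/2,Y:11/2):49/8,(K:5/2,O:5/2):73/8):3/8):17/5,W:77/5)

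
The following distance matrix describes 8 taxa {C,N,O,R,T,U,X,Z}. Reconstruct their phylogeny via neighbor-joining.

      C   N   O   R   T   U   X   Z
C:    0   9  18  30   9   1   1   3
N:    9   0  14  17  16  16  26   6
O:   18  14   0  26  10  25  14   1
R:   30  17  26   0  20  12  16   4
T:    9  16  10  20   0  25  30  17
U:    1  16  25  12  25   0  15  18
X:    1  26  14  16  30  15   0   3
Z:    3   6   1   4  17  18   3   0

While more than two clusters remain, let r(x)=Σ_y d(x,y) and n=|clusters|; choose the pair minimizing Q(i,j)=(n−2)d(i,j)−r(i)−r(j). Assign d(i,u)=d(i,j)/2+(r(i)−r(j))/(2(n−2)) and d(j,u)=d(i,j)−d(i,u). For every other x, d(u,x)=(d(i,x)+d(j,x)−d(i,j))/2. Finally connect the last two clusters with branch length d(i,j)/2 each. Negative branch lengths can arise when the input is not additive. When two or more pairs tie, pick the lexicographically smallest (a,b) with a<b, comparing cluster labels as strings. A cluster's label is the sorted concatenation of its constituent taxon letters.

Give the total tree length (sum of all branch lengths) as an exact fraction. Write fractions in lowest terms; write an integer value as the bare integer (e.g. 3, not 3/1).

1349/32

step 1: merge (C,U) at d=1, Q=-177; branch lengths C→-35/12, U→47/12; new cluster CU
  updated: d(CU,N)=12, d(CU,O)=21, d(CU,R)=41/2, d(CU,T)=33/2, d(CU,X)=15/2, d(CU,Z)=10
step 2: merge (CU,X) at d=15/2, Q=-293/2; branch lengths CU→57/20, X→93/20; new cluster CUX
  updated: d(CUX,N)=61/4, d(CUX,O)=55/4, d(CUX,R)=29/2, d(CUX,T)=39/2, d(CUX,Z)=11/4
step 3: merge (O,T) at d=10, Q=-429/4; branch lengths O→89/32, T→231/32; new cluster OT
  updated: d(CUX,OT)=93/8, d(N,OT)=10, d(OT,R)=18, d(OT,Z)=4
step 4: merge (N,OT) at d=10, Q=-495/8; branch lengths N→277/48, OT→203/48; new cluster NOT
  updated: d(CUX,NOT)=135/16, d(NOT,R)=25/2, d(NOT,Z)=0
step 5: merge (CUX,NOT) at d=135/16, Q=-119/4; branch lengths CUX→173/32, NOT→97/32; new cluster CNOTUX
  updated: d(CNOTUX,R)=297/32, d(CNOTUX,Z)=-91/32
step 6: merge (CNOTUX,R) at d=297/32, Q=-167/16; branch lengths CNOTUX→39/32, R→129/16; new cluster CNORTUX
  updated: d(CNORTUX,Z)=-65/16
step 7: merge (CNORTUX,Z) at d=-65/16; branch lengths CNORTUX→-65/32, Z→-65/32; new cluster CNORTUXZ
final tree: (((((C:-35/12,U:47/12):57/20,X:93/20):173/32,(N:277/48,(O:89/32,T:231/32):203/48):97/32):39/32,R:129/16):-65/32,Z:-65/32)
total length: 1349/32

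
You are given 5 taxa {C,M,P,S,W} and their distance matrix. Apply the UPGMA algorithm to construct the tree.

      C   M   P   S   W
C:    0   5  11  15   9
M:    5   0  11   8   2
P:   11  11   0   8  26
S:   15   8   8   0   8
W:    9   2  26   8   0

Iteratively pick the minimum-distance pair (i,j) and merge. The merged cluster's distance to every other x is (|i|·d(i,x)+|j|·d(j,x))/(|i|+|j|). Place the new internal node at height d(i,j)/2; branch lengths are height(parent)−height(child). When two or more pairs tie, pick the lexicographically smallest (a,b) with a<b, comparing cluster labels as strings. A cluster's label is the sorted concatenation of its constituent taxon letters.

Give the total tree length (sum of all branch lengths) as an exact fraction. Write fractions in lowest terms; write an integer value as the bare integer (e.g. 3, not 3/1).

65/3

iteration 1: select M,W (d=2); attach at lengths (1, 1); label the merged cluster MW
  updated: d(C,MW)=7, d(MW,P)=37/2, d(MW,S)=8
iteration 2: select C,MW (d=7); attach at lengths (7/2, 5/2); label the merged cluster CMW
  updated: d(CMW,P)=16, d(CMW,S)=31/3
iteration 3: select P,S (d=8); attach at lengths (4, 4); label the merged cluster PS
  updated: d(CMW,PS)=79/6
iteration 4: select CMW,PS (d=79/6); attach at lengths (37/12, 31/12); label the merged cluster CMPSW
final tree: ((C:7/2,(M:1,W:1):5/2):37/12,(P:4,S:4):31/12)
total length: 65/3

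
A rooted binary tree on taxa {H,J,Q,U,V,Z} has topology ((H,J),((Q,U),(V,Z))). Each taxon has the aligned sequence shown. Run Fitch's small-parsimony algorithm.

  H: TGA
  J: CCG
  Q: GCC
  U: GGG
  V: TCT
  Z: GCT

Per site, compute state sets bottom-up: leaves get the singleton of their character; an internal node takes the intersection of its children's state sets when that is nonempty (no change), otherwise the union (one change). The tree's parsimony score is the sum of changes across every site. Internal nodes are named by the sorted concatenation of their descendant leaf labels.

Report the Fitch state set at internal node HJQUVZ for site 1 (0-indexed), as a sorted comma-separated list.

HJ@0: {T} ∪ {C} = {C,T} (union, +1)
QU@0: {G} ∩ {G} = {G} (intersection, +0)
VZ@0: {T} ∪ {G} = {G,T} (union, +1)
QUVZ@0: {G} ∩ {G,T} = {G} (intersection, +0)
HJQUVZ@0: {C,T} ∪ {G} = {C,G,T} (union, +1)
HJ@1: {G} ∪ {C} = {C,G} (union, +1)
QU@1: {C} ∪ {G} = {C,G} (union, +1)
VZ@1: {C} ∩ {C} = {C} (intersection, +0)
QUVZ@1: {C,G} ∩ {C} = {C} (intersection, +0)
HJQUVZ@1: {C,G} ∩ {C} = {C} (intersection, +0)
HJ@2: {A} ∪ {G} = {A,G} (union, +1)
QU@2: {C} ∪ {G} = {C,G} (union, +1)
VZ@2: {T} ∩ {T} = {T} (intersection, +0)
QUVZ@2: {C,G} ∪ {T} = {C,G,T} (union, +1)
HJQUVZ@2: {A,G} ∩ {C,G,T} = {G} (intersection, +0)
per-site changes: [3, 2, 3]; total = 8

C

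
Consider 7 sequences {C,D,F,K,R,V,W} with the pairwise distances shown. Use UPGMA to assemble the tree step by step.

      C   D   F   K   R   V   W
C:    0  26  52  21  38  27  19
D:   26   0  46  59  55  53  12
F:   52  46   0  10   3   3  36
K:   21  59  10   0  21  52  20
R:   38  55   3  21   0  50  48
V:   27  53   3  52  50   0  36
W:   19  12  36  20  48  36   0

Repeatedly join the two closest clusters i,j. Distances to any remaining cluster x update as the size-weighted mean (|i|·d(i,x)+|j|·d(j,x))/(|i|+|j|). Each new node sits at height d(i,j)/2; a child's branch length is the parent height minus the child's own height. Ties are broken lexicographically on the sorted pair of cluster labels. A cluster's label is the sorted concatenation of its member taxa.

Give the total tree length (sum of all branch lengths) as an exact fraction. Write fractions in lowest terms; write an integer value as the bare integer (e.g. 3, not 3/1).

step 1: merge (F,R) at d=3; branch lengths F→3/2, R→3/2; new cluster FR
  updated: d(C,FR)=45, d(D,FR)=101/2, d(FR,K)=31/2, d(FR,V)=53/2, d(FR,W)=42
step 2: merge (D,W) at d=12; branch lengths D→6, W→6; new cluster DW
  updated: d(C,DW)=45/2, d(DW,FR)=185/4, d(DW,K)=79/2, d(DW,V)=89/2
step 3: merge (FR,K) at d=31/2; branch lengths FR→25/4, K→31/4; new cluster FKR
  updated: d(C,FKR)=37, d(DW,FKR)=44, d(FKR,V)=35
step 4: merge (C,DW) at d=45/2; branch lengths C→45/4, DW→21/4; new cluster CDW
  updated: d(CDW,FKR)=125/3, d(CDW,V)=116/3
step 5: merge (FKR,V) at d=35; branch lengths FKR→39/4, V→35/2; new cluster FKRV
  updated: d(CDW,FKRV)=491/12
step 6: merge (CDW,FKRV) at d=491/12; branch lengths CDW→221/24, FKRV→71/24; new cluster CDFKRVW
final tree: ((C:45/4,(D:6,W:6):21/4):221/24,(((F:3/2,R:3/2):25/4,K:31/4):39/4,V:35/2):71/24)
total length: 1019/12

1019/12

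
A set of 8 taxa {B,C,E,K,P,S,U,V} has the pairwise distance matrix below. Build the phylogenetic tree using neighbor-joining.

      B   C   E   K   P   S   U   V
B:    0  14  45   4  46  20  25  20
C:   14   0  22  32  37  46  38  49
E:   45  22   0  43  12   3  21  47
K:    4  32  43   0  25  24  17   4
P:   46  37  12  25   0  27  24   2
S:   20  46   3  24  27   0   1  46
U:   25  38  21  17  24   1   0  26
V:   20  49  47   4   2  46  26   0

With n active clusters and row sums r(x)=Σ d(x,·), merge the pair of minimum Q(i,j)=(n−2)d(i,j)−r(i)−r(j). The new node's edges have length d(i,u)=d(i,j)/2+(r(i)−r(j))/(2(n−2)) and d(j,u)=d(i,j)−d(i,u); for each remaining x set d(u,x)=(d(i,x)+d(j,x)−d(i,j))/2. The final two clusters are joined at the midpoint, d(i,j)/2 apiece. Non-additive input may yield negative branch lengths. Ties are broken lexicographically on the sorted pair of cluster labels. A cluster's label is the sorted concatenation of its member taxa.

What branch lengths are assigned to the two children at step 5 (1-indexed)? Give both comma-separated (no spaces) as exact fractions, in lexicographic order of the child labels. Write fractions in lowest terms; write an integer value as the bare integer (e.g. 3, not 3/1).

step 1: merge (P,V) at d=2, Q=-355; branch lengths P→-3/4, V→11/4; new cluster PV
  updated: d(B,PV)=32, d(C,PV)=42, d(E,PV)=57/2, d(K,PV)=27/2, d(PV,S)=71/2, d(PV,U)=24
step 2: merge (E,S) at d=3, Q=-277; branch lengths E→24/5, S→-9/5; new cluster ES
  updated: d(B,ES)=31, d(C,ES)=65/2, d(ES,K)=32, d(ES,PV)=61/2, d(ES,U)=19/2
step 3: merge (ES,U) at d=19/2, Q=-211; branch lengths ES→15/2, U→2; new cluster ESU
  updated: d(B,ESU)=93/4, d(C,ESU)=61/2, d(ESU,K)=79/4, d(ESU,PV)=45/2
step 4: merge (B,C) at d=14, Q=-599/4; branch lengths B→-13/24, C→349/24; new cluster BC
  updated: d(BC,ESU)=159/8, d(BC,K)=11, d(BC,PV)=30
step 5: merge (BC,ESU) at d=159/8, Q=-333/4; branch lengths BC→77/8, ESU→41/4; new cluster BCESU
  updated: d(BCESU,K)=87/16, d(BCESU,PV)=261/16
step 6: merge (BCESU,K) at d=87/16, Q=-141/4; branch lengths BCESU→33/8, K→21/16; new cluster BCEKSU
  updated: d(BCEKSU,PV)=195/16
step 7: merge (BCEKSU,PV) at d=195/16; branch lengths BCEKSU→195/32, PV→195/32; new cluster BCEKPSUV
final tree: ((((B:-13/24,C:349/24):77/8,((E:24/5,S:-9/5):15/2,U:2):41/4):33/8,K:21/16):195/32,(P:-3/4,V:11/4):195/32)
total length: 66

77/8,41/4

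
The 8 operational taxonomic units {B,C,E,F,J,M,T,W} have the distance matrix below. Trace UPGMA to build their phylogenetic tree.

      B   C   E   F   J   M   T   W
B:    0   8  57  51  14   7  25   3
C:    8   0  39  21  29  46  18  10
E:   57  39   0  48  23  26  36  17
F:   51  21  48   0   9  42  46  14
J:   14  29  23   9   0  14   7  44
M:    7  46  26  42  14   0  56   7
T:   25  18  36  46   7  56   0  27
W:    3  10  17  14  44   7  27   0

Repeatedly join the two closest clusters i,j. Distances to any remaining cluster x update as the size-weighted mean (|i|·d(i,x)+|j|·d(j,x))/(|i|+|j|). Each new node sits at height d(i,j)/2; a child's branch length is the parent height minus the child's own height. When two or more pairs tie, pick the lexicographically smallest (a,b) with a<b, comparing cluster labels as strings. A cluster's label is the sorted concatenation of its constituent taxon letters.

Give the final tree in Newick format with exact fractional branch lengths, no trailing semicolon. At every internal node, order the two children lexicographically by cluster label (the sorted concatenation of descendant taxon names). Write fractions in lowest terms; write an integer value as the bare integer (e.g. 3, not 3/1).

((((B:3/2,W:3/2):2,M:7/2):89/8,((C:21/2,F:21/2):9/4,(J:7/2,T:7/2):37/4):15/8):165/56,E:123/7)

iteration 1: select B,W (d=3); attach at lengths (3/2, 3/2); label the merged cluster BW
  updated: d(BW,C)=9, d(BW,E)=37, d(BW,F)=65/2, d(BW,J)=29, d(BW,M)=7, d(BW,T)=26
iteration 2: select BW,M (d=7); attach at lengths (2, 7/2); label the merged cluster BMW
  updated: d(BMW,C)=64/3, d(BMW,E)=100/3, d(BMW,F)=107/3, d(BMW,J)=24, d(BMW,T)=36
iteration 3: select J,T (d=7); attach at lengths (7/2, 7/2); label the merged cluster JT
  updated: d(BMW,JT)=30, d(C,JT)=47/2, d(E,JT)=59/2, d(F,JT)=55/2
iteration 4: select C,F (d=21); attach at lengths (21/2, 21/2); label the merged cluster CF
  updated: d(BMW,CF)=57/2, d(CF,E)=87/2, d(CF,JT)=51/2
iteration 5: select CF,JT (d=51/2); attach at lengths (9/4, 37/4); label the merged cluster CFJT
  updated: d(BMW,CFJT)=117/4, d(CFJT,E)=73/2
iteration 6: select BMW,CFJT (d=117/4); attach at lengths (89/8, 15/8); label the merged cluster BCFJMTW
  updated: d(BCFJMTW,E)=246/7
iteration 7: select BCFJMTW,E (d=246/7); attach at lengths (165/56, 123/7); label the merged cluster BCEFJMTW
final tree: ((((B:3/2,W:3/2):2,M:7/2):89/8,((C:21/2,F:21/2):9/4,(J:7/2,T:7/2):37/4):15/8):165/56,E:123/7)
total length: 4565/56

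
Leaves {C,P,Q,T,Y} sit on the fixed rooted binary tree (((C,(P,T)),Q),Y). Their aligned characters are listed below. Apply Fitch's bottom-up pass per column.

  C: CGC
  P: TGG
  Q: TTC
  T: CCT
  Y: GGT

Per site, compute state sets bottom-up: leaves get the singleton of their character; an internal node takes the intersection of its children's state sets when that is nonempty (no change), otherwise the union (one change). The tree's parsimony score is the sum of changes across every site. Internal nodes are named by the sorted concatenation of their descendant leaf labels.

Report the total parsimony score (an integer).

PT@0: {T} ∪ {C} = {C,T} (union, +1)
CPT@0: {C} ∩ {C,T} = {C} (intersection, +0)
CPQT@0: {C} ∪ {T} = {C,T} (union, +1)
CPQTY@0: {C,T} ∪ {G} = {C,G,T} (union, +1)
PT@1: {G} ∪ {C} = {C,G} (union, +1)
CPT@1: {G} ∩ {C,G} = {G} (intersection, +0)
CPQT@1: {G} ∪ {T} = {G,T} (union, +1)
CPQTY@1: {G,T} ∩ {G} = {G} (intersection, +0)
PT@2: {G} ∪ {T} = {G,T} (union, +1)
CPT@2: {C} ∪ {G,T} = {C,G,T} (union, +1)
CPQT@2: {C,G,T} ∩ {C} = {C} (intersection, +0)
CPQTY@2: {C} ∪ {T} = {C,T} (union, +1)
per-site changes: [3, 2, 3]; total = 8

8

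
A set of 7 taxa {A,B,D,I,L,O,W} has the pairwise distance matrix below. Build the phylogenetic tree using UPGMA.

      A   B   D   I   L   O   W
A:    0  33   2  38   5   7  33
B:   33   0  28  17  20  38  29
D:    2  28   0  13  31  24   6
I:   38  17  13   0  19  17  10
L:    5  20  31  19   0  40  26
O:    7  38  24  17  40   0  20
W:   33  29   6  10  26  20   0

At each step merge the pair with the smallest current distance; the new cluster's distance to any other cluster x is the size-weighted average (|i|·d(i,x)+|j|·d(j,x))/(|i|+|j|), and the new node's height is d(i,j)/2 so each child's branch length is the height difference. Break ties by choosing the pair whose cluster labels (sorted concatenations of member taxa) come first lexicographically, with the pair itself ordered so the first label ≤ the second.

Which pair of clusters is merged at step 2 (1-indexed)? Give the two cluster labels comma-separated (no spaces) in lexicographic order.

1. join A+D (d=2) ⇒ AD; edges |A|=1, |D|=1
  updated: d(AD,B)=61/2, d(AD,I)=51/2, d(AD,L)=18, d(AD,O)=31/2, d(AD,W)=39/2
2. join I+W (d=10) ⇒ IW; edges |I|=5, |W|=5
  updated: d(AD,IW)=45/2, d(B,IW)=23, d(IW,L)=45/2, d(IW,O)=37/2
3. join AD+O (d=31/2) ⇒ ADO; edges |AD|=27/4, |O|=31/4
  updated: d(ADO,B)=33, d(ADO,IW)=127/6, d(ADO,L)=76/3
4. join B+L (d=20) ⇒ BL; edges |B|=10, |L|=10
  updated: d(ADO,BL)=175/6, d(BL,IW)=91/4
5. join ADO+IW (d=127/6) ⇒ ADIOW; edges |ADO|=17/6, |IW|=67/12
  updated: d(ADIOW,BL)=133/5
6. join ADIOW+BL (d=133/5) ⇒ ABDILOW; edges |ADIOW|=163/60, |BL|=33/10
final tree: ((((A:1,D:1):27/4,O:31/4):17/6,(I:5,W:5):67/12):163/60,(B:10,L:10):33/10)
total length: 914/15

I,W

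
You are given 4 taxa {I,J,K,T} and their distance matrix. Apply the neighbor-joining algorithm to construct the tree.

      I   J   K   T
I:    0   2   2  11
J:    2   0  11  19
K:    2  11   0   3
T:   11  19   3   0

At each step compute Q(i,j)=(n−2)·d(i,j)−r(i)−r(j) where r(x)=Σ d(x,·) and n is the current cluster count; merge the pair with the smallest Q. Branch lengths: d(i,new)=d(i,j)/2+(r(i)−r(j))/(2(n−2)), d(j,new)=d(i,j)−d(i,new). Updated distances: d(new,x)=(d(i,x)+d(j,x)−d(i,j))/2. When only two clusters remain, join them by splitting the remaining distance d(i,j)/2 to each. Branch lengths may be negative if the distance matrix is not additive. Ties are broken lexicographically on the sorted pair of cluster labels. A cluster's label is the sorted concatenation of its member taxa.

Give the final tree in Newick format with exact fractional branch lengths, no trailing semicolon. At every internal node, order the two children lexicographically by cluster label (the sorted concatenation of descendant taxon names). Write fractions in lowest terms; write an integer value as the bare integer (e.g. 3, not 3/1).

iteration 1: select I,J (d=2, Q=-43); attach at lengths (-13/4, 21/4); label the merged cluster IJ
  updated: d(IJ,K)=11/2, d(IJ,T)=14
iteration 2: select IJ,K (d=11/2, Q=-45/2); attach at lengths (33/4, -11/4); label the merged cluster IJK
  updated: d(IJK,T)=23/4
iteration 3: select IJK,T (d=23/4); attach at lengths (23/8, 23/8); label the merged cluster IJKT
final tree: (((I:-13/4,J:21/4):33/4,K:-11/4):23/8,T:23/8)
total length: 53/4

(((I:-13/4,J:21/4):33/4,K:-11/4):23/8,T:23/8)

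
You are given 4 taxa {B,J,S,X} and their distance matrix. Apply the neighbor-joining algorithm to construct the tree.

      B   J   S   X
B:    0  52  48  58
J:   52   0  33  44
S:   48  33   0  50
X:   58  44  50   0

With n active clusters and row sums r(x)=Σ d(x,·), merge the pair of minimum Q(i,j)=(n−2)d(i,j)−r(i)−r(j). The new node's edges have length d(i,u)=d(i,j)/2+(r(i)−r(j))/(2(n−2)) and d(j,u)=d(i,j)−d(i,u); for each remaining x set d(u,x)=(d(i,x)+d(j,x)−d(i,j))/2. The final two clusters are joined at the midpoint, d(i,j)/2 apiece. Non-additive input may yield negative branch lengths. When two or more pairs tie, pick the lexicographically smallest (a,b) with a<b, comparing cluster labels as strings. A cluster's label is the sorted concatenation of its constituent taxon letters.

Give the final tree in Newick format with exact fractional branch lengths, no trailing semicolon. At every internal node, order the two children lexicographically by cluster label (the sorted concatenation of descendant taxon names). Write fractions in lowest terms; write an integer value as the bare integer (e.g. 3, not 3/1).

step 1: merge (B,X) at d=58, Q=-194; branch lengths B→61/2, X→55/2; new cluster BX
  updated: d(BX,J)=19, d(BX,S)=20
step 2: merge (BX,J) at d=19, Q=-72; branch lengths BX→3, J→16; new cluster BJX
  updated: d(BJX,S)=17
step 3: merge (BJX,S) at d=17; branch lengths BJX→17/2, S→17/2; new cluster BJSX
final tree: (((B:61/2,X:55/2):3,J:16):17/2,S:17/2)
total length: 94

(((B:61/2,X:55/2):3,J:16):17/2,S:17/2)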